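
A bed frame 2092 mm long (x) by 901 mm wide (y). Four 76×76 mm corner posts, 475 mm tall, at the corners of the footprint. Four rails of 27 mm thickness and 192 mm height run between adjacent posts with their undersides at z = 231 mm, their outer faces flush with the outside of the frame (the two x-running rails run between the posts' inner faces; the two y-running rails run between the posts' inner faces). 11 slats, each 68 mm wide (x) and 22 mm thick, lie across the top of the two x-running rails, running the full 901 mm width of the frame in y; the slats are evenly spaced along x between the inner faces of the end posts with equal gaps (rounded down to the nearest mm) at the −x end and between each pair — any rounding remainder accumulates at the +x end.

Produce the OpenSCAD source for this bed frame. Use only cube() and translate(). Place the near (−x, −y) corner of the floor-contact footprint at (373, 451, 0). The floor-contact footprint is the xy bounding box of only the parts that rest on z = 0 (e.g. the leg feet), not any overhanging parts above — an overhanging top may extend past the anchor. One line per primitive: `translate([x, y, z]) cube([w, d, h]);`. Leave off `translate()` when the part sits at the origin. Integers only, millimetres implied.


translate([373, 451, 0]) cube([76, 76, 475]);
translate([373, 1276, 0]) cube([76, 76, 475]);
translate([2389, 451, 0]) cube([76, 76, 475]);
translate([2389, 1276, 0]) cube([76, 76, 475]);
translate([449, 451, 231]) cube([1940, 27, 192]);
translate([449, 1325, 231]) cube([1940, 27, 192]);
translate([373, 527, 231]) cube([27, 749, 192]);
translate([2438, 527, 231]) cube([27, 749, 192]);
translate([548, 451, 423]) cube([68, 901, 22]);
translate([715, 451, 423]) cube([68, 901, 22]);
translate([882, 451, 423]) cube([68, 901, 22]);
translate([1049, 451, 423]) cube([68, 901, 22]);
translate([1216, 451, 423]) cube([68, 901, 22]);
translate([1383, 451, 423]) cube([68, 901, 22]);
translate([1550, 451, 423]) cube([68, 901, 22]);
translate([1717, 451, 423]) cube([68, 901, 22]);
translate([1884, 451, 423]) cube([68, 901, 22]);
translate([2051, 451, 423]) cube([68, 901, 22]);
translate([2218, 451, 423]) cube([68, 901, 22]);


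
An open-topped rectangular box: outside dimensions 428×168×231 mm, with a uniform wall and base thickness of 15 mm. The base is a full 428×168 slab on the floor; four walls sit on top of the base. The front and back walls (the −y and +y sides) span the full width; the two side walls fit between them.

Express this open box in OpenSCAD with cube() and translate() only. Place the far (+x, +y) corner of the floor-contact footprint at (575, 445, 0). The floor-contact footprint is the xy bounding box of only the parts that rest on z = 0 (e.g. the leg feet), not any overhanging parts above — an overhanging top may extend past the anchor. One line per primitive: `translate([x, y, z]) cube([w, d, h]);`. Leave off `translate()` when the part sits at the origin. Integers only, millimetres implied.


translate([147, 277, 0]) cube([428, 168, 15]);
translate([147, 277, 15]) cube([428, 15, 216]);
translate([147, 430, 15]) cube([428, 15, 216]);
translate([147, 292, 15]) cube([15, 138, 216]);
translate([560, 292, 15]) cube([15, 138, 216]);


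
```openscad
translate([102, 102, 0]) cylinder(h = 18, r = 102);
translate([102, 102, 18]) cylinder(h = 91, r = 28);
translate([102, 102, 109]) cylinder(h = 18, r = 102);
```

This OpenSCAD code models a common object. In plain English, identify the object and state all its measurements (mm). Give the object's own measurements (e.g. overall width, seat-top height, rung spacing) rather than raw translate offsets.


A spool: two coaxial disc flanges of radius 102 mm and thickness 18 mm, joined by a core cylinder of radius 28 mm and height 91 mm. The lower flange rests on z = 0 and the three cylinders share a vertical axis.


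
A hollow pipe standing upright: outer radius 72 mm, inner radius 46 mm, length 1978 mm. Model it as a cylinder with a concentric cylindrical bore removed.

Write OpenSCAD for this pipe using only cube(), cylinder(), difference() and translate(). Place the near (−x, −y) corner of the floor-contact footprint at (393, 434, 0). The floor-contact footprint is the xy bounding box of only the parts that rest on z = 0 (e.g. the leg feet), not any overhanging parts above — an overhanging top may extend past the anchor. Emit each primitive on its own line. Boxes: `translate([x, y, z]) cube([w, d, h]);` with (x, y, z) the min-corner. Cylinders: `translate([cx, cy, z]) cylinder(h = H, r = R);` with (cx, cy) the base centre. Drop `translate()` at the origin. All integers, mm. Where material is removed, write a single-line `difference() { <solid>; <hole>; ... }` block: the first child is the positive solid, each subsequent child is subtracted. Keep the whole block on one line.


difference() { translate([465, 506, 0]) cylinder(h = 1978, r = 72); translate([465, 506, 0]) cylinder(h = 1978, r = 46); }


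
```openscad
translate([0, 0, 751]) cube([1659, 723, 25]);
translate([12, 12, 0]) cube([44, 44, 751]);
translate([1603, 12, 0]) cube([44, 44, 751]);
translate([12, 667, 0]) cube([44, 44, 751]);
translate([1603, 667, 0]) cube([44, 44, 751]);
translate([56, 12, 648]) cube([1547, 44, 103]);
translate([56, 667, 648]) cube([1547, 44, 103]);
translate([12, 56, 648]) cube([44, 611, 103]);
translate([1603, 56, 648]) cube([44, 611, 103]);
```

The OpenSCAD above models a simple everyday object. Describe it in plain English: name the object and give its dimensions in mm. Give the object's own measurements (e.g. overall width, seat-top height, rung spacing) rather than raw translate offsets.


A rectangular dining table. The top is 1659×723×25 mm with its upper surface at z = 776 mm. It stands on four 44×44 mm square legs, each inset 12 mm from the nearest pair of top edges, running from the floor to the underside of the top. Four apron rails, 44 mm thick and 103 mm tall, run between adjacent legs with their top edges flush with the underside of the top and their outer faces flush with the legs' outer faces.


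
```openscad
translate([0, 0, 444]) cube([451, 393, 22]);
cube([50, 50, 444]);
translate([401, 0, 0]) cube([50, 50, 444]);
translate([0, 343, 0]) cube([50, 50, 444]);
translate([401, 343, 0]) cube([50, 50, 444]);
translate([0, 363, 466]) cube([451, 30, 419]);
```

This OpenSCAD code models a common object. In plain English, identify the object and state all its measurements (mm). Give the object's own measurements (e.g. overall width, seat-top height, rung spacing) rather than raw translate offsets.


A chair. The seat is a 451×393×22 mm slab with its top at z = 466 mm, on four 50×50 mm corner legs (flush with the seat edges, standing on z = 0). A flat backrest 30 mm thick, 419 mm tall, spans the full seat width and rises from the seat top along its +y edge, rear face flush with the rear of the seat.


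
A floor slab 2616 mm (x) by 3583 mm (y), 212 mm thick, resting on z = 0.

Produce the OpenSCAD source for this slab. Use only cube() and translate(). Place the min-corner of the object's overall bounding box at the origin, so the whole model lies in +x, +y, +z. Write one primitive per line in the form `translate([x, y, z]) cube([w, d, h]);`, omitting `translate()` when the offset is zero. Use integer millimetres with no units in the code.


cube([2616, 3583, 212]);


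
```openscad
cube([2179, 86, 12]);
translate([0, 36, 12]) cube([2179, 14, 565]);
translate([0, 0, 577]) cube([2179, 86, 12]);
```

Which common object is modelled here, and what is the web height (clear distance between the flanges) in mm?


An I-beam. The web height is 565 mm.

Two wide flanges with a thin centred web — an I-beam. Overall 589 mm minus two 12 mm flanges gives a web of 589 − 2·12 = 565 mm.


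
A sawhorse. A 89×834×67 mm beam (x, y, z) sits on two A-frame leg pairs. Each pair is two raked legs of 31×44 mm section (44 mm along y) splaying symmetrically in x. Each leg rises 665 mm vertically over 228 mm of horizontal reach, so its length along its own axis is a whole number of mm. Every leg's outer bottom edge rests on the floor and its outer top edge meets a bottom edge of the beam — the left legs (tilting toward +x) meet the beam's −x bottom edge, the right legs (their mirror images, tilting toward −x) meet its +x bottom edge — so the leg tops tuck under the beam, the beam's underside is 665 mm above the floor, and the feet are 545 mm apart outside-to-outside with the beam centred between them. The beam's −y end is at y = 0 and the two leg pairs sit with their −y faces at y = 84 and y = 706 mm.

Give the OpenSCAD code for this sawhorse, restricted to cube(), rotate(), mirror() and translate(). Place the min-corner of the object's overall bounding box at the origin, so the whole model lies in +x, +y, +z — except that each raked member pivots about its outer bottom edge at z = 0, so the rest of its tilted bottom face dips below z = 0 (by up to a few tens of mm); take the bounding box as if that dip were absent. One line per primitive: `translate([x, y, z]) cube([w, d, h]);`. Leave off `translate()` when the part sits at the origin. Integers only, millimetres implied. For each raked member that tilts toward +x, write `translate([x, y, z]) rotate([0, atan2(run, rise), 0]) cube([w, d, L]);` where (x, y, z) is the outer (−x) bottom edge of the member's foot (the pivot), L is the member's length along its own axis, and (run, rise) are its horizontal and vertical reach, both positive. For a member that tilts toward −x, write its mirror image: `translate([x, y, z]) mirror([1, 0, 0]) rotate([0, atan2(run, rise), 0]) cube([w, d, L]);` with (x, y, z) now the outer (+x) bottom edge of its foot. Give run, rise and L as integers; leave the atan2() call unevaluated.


translate([228, 0, 665]) cube([89, 834, 67]);
translate([0, 84, 0]) rotate([0, atan2(228, 665), 0]) cube([31, 44, 703]);
translate([545, 84, 0]) mirror([1, 0, 0]) rotate([0, atan2(228, 665), 0]) cube([31, 44, 703]);
translate([0, 706, 0]) rotate([0, atan2(228, 665), 0]) cube([31, 44, 703]);
translate([545, 706, 0]) mirror([1, 0, 0]) rotate([0, atan2(228, 665), 0]) cube([31, 44, 703]);


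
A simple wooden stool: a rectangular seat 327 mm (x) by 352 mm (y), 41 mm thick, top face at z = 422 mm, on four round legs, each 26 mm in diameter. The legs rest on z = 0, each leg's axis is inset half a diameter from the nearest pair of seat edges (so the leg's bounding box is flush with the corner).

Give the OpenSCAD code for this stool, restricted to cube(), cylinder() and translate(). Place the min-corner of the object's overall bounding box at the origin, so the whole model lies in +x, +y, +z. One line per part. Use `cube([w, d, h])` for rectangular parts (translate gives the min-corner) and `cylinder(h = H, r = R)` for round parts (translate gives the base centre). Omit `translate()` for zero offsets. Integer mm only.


// leg_h = 422 - 41 = 381
translate([0, 0, 381]) cube([327, 352, 41]);
translate([13, 13, 0]) cylinder(h = 381, r = 13);
translate([314, 13, 0]) cylinder(h = 381, r = 13);
translate([13, 339, 0]) cylinder(h = 381, r = 13);
translate([314, 339, 0]) cylinder(h = 381, r = 13);


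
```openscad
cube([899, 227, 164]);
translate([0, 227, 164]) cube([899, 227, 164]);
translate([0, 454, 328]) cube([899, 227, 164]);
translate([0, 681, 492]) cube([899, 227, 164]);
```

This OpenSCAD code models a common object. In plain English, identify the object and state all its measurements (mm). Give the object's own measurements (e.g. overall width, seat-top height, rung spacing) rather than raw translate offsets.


A straight staircase of 4 solid steps. Each step is 899 mm wide (x), 227 mm deep (y, the going) and 164 mm tall (the rise). The first step rests on the floor; each subsequent step sits one going further in +y and one rise higher in +z, directly behind and above the previous step with no overlap.


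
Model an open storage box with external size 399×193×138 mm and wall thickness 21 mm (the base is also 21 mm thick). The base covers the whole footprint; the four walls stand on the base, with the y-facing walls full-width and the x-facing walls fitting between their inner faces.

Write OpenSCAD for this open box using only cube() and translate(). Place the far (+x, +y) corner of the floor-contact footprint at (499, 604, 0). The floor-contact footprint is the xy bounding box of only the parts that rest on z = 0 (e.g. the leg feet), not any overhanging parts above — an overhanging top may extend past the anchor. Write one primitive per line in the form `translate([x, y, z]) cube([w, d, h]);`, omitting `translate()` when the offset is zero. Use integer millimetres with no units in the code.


translate([100, 411, 0]) cube([399, 193, 21]);
translate([100, 411, 21]) cube([399, 21, 117]);
translate([100, 583, 21]) cube([399, 21, 117]);
translate([100, 432, 21]) cube([21, 151, 117]);
translate([478, 432, 21]) cube([21, 151, 117]);


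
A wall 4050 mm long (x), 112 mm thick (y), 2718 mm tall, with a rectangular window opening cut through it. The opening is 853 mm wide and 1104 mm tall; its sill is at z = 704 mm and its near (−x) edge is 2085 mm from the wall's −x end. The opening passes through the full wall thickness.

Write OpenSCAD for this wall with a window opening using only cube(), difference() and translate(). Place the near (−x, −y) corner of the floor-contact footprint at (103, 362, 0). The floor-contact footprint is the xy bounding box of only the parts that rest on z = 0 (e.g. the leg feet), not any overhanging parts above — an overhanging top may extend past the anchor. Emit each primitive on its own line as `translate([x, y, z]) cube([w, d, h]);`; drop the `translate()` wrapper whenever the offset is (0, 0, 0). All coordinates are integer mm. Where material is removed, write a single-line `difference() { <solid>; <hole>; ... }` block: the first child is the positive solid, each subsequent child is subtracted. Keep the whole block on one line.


difference() { translate([103, 362, 0]) cube([4050, 112, 2718]); translate([2188, 362, 704]) cube([853, 112, 1104]); }


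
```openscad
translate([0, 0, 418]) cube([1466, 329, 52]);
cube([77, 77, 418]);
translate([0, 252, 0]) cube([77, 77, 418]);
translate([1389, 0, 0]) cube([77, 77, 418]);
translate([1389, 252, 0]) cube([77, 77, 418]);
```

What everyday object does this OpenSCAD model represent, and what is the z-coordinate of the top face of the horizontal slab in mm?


A bench. The seat-top height is 470 mm.

A long slab on four corner posts — a bench. The slab sits at z = 418 with thickness 52, so the top is 418 + 52 = 470 mm.


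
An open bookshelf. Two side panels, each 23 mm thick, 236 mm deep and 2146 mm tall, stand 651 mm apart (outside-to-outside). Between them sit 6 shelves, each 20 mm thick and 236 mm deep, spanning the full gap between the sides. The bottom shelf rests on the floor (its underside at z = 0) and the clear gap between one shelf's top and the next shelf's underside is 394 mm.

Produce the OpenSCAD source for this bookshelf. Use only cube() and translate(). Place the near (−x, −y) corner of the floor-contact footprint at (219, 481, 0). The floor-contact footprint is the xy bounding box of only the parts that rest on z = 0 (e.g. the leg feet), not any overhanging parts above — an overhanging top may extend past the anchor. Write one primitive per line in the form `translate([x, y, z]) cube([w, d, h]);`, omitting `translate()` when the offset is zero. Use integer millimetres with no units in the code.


translate([219, 481, 0]) cube([23, 236, 2146]);
translate([847, 481, 0]) cube([23, 236, 2146]);
translate([242, 481, 0]) cube([605, 236, 20]);
translate([242, 481, 414]) cube([605, 236, 20]);
translate([242, 481, 828]) cube([605, 236, 20]);
translate([242, 481, 1242]) cube([605, 236, 20]);
translate([242, 481, 1656]) cube([605, 236, 20]);
translate([242, 481, 2070]) cube([605, 236, 20]);


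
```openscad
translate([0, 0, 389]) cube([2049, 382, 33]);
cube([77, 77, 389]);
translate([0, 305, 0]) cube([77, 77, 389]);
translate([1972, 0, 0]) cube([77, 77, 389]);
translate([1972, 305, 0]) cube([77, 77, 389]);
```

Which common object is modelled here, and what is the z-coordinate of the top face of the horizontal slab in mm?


A bench. The seat-top height is 422 mm.

A long slab on four corner posts — a bench. The slab sits at z = 389 with thickness 33, so the top is 389 + 33 = 422 mm.


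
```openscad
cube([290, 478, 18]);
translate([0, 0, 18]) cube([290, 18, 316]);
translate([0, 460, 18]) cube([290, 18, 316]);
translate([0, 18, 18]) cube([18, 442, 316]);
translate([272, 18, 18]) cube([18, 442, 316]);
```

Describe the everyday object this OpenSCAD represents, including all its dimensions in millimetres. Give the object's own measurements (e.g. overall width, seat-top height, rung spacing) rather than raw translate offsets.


An open-topped rectangular box: outside dimensions 290×478×334 mm, with a uniform wall and base thickness of 18 mm. The base is a full 290×478 slab on the floor; four walls sit on top of the base. The front and back walls (the −y and +y sides) span the full width; the two side walls fit between them.


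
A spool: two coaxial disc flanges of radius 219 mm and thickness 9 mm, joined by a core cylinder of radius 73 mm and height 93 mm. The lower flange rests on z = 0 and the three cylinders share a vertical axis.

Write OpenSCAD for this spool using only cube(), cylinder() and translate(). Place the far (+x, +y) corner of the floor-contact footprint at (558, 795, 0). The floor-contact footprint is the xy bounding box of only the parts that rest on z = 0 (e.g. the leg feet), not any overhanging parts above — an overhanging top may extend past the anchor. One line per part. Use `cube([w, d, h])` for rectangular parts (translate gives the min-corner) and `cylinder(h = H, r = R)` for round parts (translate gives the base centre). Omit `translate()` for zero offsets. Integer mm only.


translate([339, 576, 0]) cylinder(h = 9, r = 219);
translate([339, 576, 9]) cylinder(h = 93, r = 73);
translate([339, 576, 102]) cylinder(h = 9, r = 219);


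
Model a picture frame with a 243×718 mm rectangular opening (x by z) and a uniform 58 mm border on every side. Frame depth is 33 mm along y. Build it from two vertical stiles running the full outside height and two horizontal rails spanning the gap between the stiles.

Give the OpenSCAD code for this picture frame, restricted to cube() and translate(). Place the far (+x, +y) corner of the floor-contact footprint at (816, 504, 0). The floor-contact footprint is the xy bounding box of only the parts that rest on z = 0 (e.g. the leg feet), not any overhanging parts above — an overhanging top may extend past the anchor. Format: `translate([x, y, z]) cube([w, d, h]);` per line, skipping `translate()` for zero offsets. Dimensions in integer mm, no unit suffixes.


translate([457, 471, 0]) cube([58, 33, 834]);
translate([758, 471, 0]) cube([58, 33, 834]);
translate([515, 471, 0]) cube([243, 33, 58]);
translate([515, 471, 776]) cube([243, 33, 58]);


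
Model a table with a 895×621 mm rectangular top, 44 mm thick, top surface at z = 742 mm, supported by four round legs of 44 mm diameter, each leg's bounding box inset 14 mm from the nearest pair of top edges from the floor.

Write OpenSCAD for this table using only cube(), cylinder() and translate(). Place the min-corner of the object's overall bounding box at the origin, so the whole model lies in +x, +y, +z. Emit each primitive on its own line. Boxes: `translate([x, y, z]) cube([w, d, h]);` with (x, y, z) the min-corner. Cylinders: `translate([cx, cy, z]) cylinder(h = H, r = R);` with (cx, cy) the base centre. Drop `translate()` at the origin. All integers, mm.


translate([0, 0, 698]) cube([895, 621, 44]);
translate([36, 36, 0]) cylinder(h = 698, r = 22);
translate([859, 36, 0]) cylinder(h = 698, r = 22);
translate([36, 585, 0]) cylinder(h = 698, r = 22);
translate([859, 585, 0]) cylinder(h = 698, r = 22);


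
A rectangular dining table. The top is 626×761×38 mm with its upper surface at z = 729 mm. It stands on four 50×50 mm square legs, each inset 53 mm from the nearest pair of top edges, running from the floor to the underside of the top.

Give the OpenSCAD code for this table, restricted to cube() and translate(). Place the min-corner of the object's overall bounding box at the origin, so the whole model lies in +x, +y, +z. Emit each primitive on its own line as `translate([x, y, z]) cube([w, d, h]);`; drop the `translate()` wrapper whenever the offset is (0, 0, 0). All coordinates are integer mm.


// leg_h = 729 - 38 = 691
translate([0, 0, 691]) cube([626, 761, 38]);
translate([53, 53, 0]) cube([50, 50, 691]);
translate([523, 53, 0]) cube([50, 50, 691]);
translate([53, 658, 0]) cube([50, 50, 691]);
translate([523, 658, 0]) cube([50, 50, 691]);


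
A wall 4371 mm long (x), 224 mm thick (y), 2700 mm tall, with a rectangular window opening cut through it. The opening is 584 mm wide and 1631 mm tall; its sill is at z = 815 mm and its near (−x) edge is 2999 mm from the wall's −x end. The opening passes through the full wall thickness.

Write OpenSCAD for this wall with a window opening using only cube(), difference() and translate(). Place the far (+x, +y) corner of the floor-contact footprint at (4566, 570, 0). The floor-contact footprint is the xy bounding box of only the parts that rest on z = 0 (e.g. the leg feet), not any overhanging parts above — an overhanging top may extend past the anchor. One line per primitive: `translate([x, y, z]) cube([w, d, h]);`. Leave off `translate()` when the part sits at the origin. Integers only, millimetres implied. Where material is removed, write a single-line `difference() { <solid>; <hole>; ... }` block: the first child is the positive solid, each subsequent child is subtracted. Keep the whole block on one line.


difference() { translate([195, 346, 0]) cube([4371, 224, 2700]); translate([3194, 346, 815]) cube([584, 224, 1631]); }


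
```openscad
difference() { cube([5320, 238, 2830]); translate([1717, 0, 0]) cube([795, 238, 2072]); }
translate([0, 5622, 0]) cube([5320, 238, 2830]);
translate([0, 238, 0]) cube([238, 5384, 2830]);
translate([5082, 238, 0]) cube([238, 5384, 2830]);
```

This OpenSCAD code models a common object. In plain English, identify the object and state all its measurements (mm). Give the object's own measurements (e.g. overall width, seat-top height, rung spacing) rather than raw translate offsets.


A single room: four walls, each 2830 mm tall and 238 mm thick, enclosing an outside footprint 5320×5860 mm (x × y), no floor or roof. The front and back walls (−y and +y sides) run the full x-width; the side walls fit between their inner faces. A door opening 795 mm wide and 2072 mm tall is cut through the front wall from the floor up, its −x edge 1717 mm from the wall's −x end.


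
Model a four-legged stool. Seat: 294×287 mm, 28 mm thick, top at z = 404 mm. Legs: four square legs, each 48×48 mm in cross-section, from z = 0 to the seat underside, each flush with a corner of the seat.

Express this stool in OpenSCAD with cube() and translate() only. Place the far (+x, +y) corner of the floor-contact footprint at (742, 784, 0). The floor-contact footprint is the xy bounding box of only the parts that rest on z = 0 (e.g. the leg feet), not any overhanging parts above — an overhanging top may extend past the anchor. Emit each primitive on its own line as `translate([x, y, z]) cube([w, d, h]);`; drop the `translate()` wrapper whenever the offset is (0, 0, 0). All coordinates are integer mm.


translate([448, 497, 376]) cube([294, 287, 28]);
translate([448, 497, 0]) cube([48, 48, 376]);
translate([694, 497, 0]) cube([48, 48, 376]);
translate([448, 736, 0]) cube([48, 48, 376]);
translate([694, 736, 0]) cube([48, 48, 376]);


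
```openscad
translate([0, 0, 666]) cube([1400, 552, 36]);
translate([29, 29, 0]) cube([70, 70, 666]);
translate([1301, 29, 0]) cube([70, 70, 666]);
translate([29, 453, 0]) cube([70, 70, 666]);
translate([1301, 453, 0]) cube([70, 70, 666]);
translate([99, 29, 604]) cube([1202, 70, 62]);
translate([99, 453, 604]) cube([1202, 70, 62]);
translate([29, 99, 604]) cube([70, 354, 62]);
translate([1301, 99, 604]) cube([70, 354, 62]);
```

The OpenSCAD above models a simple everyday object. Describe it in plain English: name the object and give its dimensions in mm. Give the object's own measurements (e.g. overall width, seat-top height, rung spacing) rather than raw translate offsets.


A rectangular dining table. The top is 1400×552×36 mm with its upper surface at z = 702 mm. It stands on four 70×70 mm square legs, each inset 29 mm from the nearest pair of top edges, running from the floor to the underside of the top. Four apron rails, 70 mm thick and 62 mm tall, run between adjacent legs with their top edges flush with the underside of the top and their outer faces flush with the legs' outer faces.


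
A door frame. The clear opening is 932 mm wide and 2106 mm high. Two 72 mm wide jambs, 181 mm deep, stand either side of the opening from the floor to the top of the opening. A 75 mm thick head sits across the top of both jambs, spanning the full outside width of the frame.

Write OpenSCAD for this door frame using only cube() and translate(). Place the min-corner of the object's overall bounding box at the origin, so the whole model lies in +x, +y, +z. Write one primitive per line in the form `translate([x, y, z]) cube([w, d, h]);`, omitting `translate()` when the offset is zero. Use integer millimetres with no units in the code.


cube([72, 181, 2106]);
translate([1004, 0, 0]) cube([72, 181, 2106]);
translate([0, 0, 2106]) cube([1076, 181, 75]);


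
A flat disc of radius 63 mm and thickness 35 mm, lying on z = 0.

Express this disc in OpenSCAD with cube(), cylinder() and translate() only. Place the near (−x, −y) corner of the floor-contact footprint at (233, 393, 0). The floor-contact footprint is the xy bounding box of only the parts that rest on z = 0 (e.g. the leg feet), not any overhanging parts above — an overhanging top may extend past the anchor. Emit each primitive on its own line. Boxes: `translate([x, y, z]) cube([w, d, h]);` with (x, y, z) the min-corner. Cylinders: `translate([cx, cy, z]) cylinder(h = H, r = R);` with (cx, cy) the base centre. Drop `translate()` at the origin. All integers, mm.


translate([296, 456, 0]) cylinder(h = 35, r = 63);


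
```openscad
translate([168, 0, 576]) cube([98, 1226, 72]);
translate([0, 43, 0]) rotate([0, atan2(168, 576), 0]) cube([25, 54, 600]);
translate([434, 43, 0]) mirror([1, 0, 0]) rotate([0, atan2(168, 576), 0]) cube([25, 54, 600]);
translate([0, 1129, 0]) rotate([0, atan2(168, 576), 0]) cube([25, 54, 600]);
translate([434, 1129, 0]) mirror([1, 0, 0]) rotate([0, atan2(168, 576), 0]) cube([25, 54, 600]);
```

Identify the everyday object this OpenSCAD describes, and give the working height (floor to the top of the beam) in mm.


A sawhorse. The overall height is 648 mm.

A beam across two mirrored pairs of raked legs — a sawhorse. The beam's underside is at z = 576 (matching the legs' vertical rise in atan2(168, 576)) and the beam is 72 mm tall, so its top is at 576 + 72 = 648 mm. The raked legs top out at the beam's underside, so that is the highest point.


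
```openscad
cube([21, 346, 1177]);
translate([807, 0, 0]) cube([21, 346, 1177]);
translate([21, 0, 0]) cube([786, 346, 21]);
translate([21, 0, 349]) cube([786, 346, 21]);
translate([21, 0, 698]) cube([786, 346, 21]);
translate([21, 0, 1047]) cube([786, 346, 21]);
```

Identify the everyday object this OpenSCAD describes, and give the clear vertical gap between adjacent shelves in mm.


A bookshelf. The clear shelf gap is 328 mm.

Two tall side panels with 4 horizontal boards between them — a bookshelf. The first two shelf undersides are at z = 0 and z = 349; with shelf thickness 21, the clear gap is 349 − 0 − 21 = 328 mm.


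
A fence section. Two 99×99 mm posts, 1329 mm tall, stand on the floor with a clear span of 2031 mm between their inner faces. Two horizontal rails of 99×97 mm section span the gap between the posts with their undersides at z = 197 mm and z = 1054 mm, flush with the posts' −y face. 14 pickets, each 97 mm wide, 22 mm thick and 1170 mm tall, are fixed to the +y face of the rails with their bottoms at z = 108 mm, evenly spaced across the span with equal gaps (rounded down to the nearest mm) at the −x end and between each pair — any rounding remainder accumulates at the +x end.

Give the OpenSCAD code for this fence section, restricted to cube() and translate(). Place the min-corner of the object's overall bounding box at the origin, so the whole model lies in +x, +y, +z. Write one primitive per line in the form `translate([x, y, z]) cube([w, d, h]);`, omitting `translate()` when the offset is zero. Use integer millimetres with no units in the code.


cube([99, 99, 1329]);
translate([2130, 0, 0]) cube([99, 99, 1329]);
translate([99, 0, 197]) cube([2031, 99, 97]);
translate([99, 0, 1054]) cube([2031, 99, 97]);
translate([143, 99, 108]) cube([97, 22, 1170]);
translate([284, 99, 108]) cube([97, 22, 1170]);
translate([425, 99, 108]) cube([97, 22, 1170]);
translate([566, 99, 108]) cube([97, 22, 1170]);
translate([707, 99, 108]) cube([97, 22, 1170]);
translate([848, 99, 108]) cube([97, 22, 1170]);
translate([989, 99, 108]) cube([97, 22, 1170]);
translate([1130, 99, 108]) cube([97, 22, 1170]);
translate([1271, 99, 108]) cube([97, 22, 1170]);
translate([1412, 99, 108]) cube([97, 22, 1170]);
translate([1553, 99, 108]) cube([97, 22, 1170]);
translate([1694, 99, 108]) cube([97, 22, 1170]);
translate([1835, 99, 108]) cube([97, 22, 1170]);
translate([1976, 99, 108]) cube([97, 22, 1170]);


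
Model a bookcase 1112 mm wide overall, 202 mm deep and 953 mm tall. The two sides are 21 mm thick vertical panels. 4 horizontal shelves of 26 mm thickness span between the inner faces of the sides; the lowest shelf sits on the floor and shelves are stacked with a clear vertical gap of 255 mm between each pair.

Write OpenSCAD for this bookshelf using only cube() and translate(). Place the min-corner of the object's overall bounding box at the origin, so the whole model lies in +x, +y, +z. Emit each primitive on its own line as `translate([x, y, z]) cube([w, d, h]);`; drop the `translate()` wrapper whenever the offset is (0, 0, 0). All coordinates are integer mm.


cube([21, 202, 953]);
translate([1091, 0, 0]) cube([21, 202, 953]);
translate([21, 0, 0]) cube([1070, 202, 26]);
translate([21, 0, 281]) cube([1070, 202, 26]);
translate([21, 0, 562]) cube([1070, 202, 26]);
translate([21, 0, 843]) cube([1070, 202, 26]);


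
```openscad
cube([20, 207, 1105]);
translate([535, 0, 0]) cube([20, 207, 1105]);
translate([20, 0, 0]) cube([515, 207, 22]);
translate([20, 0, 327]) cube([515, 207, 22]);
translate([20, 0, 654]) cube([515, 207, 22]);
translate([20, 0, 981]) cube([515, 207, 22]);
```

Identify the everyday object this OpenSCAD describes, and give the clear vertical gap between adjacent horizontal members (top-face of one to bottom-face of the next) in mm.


A bookshelf. The clear shelf gap is 305 mm.

Two tall side panels with 4 horizontal boards between them — a bookshelf. The first two shelf undersides are at z = 0 and z = 327; with shelf thickness 22, the clear gap is 327 − 0 − 22 = 305 mm.


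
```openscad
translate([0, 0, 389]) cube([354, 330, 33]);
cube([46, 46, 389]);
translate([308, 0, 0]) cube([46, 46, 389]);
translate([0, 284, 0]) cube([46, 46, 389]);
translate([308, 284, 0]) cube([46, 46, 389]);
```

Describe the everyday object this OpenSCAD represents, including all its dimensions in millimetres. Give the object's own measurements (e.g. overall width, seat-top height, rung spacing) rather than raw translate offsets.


A four-legged stool. The seat is a 354×330×33 mm slab whose top surface is at z = 422 mm; four square legs, each 46×46 mm in cross-section, run from the floor (z = 0) to the underside of the seat, each flush with a corner of the seat.


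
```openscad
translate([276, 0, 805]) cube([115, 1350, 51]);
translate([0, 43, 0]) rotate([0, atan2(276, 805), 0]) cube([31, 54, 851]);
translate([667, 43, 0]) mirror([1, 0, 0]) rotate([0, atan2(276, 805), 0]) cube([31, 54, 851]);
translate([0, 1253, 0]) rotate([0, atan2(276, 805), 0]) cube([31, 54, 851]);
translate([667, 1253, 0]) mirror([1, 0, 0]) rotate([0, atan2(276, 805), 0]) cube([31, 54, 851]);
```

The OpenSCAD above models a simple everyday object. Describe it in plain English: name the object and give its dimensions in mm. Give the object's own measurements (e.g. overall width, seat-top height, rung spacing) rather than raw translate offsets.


A sawhorse. A 115×1350×51 mm beam (x, y, z) sits on two A-frame leg pairs. Each pair is two raked legs of 31×54 mm section (54 mm along y) splaying symmetrically in x. Each leg rises 805 mm vertically over 276 mm of horizontal reach and is 851 mm long along its own axis. Every leg's outer bottom edge rests on the floor and its outer top edge meets a bottom edge of the beam — the left legs (tilting toward +x) meet the beam's −x bottom edge, the right legs (their mirror images, tilting toward −x) meet its +x bottom edge — so the leg tops tuck under the beam, the beam's underside is 805 mm above the floor, and the feet are 667 mm apart outside-to-outside with the beam centred between them. The two leg pairs are set in 43 mm from either end of the beam.


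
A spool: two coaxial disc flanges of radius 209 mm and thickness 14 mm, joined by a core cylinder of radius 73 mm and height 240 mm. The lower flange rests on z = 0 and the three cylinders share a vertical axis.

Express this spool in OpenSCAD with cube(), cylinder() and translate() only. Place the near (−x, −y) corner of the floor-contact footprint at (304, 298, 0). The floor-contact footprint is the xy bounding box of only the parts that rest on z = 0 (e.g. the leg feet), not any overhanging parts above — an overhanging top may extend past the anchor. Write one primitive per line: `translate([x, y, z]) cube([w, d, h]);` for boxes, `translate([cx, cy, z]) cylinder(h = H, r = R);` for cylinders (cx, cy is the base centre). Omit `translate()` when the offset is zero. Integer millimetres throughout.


translate([513, 507, 0]) cylinder(h = 14, r = 209);
translate([513, 507, 14]) cylinder(h = 240, r = 73);
translate([513, 507, 254]) cylinder(h = 14, r = 209);


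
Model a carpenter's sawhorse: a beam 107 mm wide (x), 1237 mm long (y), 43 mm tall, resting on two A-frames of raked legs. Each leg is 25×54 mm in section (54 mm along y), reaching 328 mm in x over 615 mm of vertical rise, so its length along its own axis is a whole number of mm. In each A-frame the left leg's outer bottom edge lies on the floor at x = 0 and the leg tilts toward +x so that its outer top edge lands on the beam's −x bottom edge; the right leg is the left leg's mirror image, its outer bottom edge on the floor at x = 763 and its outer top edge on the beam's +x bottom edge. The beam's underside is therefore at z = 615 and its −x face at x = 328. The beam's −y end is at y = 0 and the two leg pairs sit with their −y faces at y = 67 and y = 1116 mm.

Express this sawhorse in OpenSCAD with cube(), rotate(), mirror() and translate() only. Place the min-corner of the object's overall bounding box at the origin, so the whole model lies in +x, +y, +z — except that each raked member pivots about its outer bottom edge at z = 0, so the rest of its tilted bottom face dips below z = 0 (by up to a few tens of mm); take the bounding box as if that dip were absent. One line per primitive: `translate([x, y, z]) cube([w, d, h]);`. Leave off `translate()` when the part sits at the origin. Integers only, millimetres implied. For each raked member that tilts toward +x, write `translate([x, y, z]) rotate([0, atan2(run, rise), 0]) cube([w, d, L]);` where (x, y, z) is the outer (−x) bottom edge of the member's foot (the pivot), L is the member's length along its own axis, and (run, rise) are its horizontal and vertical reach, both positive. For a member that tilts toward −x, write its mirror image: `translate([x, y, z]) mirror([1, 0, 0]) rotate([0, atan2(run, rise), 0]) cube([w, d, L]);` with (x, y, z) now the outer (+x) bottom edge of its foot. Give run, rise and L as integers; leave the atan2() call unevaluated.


translate([328, 0, 615]) cube([107, 1237, 43]);
translate([0, 67, 0]) rotate([0, atan2(328, 615), 0]) cube([25, 54, 697]);
translate([763, 67, 0]) mirror([1, 0, 0]) rotate([0, atan2(328, 615), 0]) cube([25, 54, 697]);
translate([0, 1116, 0]) rotate([0, atan2(328, 615), 0]) cube([25, 54, 697]);
translate([763, 1116, 0]) mirror([1, 0, 0]) rotate([0, atan2(328, 615), 0]) cube([25, 54, 697]);


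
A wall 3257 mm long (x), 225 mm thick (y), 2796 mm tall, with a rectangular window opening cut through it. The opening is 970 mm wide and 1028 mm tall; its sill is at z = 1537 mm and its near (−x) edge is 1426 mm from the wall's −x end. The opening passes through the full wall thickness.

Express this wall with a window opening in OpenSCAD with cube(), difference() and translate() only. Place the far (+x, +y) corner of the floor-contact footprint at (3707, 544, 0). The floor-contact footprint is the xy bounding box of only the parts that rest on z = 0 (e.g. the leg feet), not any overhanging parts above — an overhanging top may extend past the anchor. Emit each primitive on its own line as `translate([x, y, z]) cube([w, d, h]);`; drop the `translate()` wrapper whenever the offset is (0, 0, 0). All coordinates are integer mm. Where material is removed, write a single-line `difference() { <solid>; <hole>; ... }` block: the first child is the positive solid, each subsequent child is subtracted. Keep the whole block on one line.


difference() { translate([450, 319, 0]) cube([3257, 225, 2796]); translate([1876, 319, 1537]) cube([970, 225, 1028]); }


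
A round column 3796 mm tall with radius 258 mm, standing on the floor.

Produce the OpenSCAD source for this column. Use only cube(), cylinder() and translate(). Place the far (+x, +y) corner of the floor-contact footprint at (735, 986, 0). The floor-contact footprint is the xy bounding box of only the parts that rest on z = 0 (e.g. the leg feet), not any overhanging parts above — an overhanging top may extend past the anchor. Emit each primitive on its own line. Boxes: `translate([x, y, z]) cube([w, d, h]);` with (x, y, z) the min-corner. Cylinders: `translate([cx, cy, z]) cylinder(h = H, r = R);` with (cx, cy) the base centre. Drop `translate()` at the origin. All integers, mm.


translate([477, 728, 0]) cylinder(h = 3796, r = 258);


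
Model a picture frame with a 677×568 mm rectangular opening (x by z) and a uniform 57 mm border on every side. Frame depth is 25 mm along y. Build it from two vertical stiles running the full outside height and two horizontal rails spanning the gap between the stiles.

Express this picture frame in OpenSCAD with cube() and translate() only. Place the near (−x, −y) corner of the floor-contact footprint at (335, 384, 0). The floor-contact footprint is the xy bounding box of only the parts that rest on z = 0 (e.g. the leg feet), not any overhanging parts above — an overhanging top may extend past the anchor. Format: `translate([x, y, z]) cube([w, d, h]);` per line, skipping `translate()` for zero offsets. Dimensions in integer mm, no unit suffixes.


translate([335, 384, 0]) cube([57, 25, 682]);
translate([1069, 384, 0]) cube([57, 25, 682]);
translate([392, 384, 0]) cube([677, 25, 57]);
translate([392, 384, 625]) cube([677, 25, 57]);


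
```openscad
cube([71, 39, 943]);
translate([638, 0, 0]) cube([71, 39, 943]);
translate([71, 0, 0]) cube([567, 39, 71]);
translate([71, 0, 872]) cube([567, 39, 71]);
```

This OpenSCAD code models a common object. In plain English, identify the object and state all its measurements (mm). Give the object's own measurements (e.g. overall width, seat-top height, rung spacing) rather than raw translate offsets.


A rectangular picture frame lying in the x–z plane (depth along y). The opening is 567 mm wide (x) by 801 mm tall (z), surrounded by a border 71 mm wide on all four sides. The frame is 39 mm deep and is made of two full-height vertical stiles with two horizontal rails fitted between them.
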